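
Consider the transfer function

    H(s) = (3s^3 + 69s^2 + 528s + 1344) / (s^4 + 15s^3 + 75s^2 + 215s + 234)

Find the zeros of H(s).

s = -8, -7, -8

Set the numerator to zero: 3s^3 + 69s^2 + 528s + 1344 = 0, i.e. 3·(s^3 + 23s^2 + 176s + 448) = 0.
Factoring: (s + 8)^2(s + 7) = 0.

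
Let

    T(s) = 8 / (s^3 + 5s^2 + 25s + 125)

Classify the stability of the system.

The denominator s^3 + 5s^2 + 25s + 125 factors as (s^2 + 25)(s + 5), giving poles at s = ±5j, -5.
Since the simple pole(s) at s = ±5j lie on the jω-axis with none in the right half-plane, the system is marginally stable.

marginally stable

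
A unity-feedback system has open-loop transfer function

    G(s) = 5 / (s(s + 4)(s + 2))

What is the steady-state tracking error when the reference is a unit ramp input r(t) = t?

G(s) has one pole at the origin.
This is a Type 1 system. Kv = lim_{s→0} s·G(s) = 5/8.
e_ss = 1/Kv = 1/(5/8) = 8/5 ≈ 1.600.

e_ss = 1.600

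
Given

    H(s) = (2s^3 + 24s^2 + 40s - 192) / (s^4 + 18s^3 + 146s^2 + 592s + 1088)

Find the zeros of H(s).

s = -8, -6, 2

Set the numerator to zero: 2s^3 + 24s^2 + 40s - 192 = 0, i.e. 2·(s^3 + 12s^2 + 20s - 96) = 0.
Factoring: (s + 8)(s + 6)(s - 2) = 0.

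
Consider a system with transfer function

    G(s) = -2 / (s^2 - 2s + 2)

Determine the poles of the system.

The poles are the roots of the denominator s^2 - 2s + 2 = 0.
Using the quadratic formula: s = (2 ± √(-4))/2 = 1 ± 1j.

s = 1 ± j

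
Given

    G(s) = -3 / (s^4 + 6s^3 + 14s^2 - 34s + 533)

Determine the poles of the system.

The poles are the roots of the denominator s^4 + 6s^3 + 14s^2 - 34s + 533 = 0.
No real roots exist; factor into two real quadratics: (s^2 - 4s + 13)(s^2 + 10s + 41) = 0.
Each quadratic gives a conjugate pair via the quadratic formula.

s = 2 + 3j, 2 - 3j, -5 + 4j, -5 - 4j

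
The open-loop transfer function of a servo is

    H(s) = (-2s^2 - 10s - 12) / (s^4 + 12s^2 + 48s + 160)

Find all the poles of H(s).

The poles are the roots of the denominator s^4 + 12s^2 + 48s + 160 = 0.
No real roots exist; factor into two real quadratics: (s^2 - 4s + 20)(s^2 + 4s + 8) = 0.
Each quadratic gives a conjugate pair via the quadratic formula.

s = 2 + 4j, 2 - 4j, -2 + 2j, -2 - 2j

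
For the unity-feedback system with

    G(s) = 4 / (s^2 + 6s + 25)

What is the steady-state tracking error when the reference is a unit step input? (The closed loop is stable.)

e_ss = 0.8621

G(s) has no poles at the origin.
This is a Type 0 system. Kp = lim_{s→0} G(s) = 4/25.
e_ss = 1/(1 + Kp) = 1/(1 + 4/25) = 25/29 ≈ 0.8621.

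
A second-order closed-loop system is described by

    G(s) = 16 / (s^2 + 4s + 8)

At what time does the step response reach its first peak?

Comparing s^2 + 4s + 8 to s^2 + 2ζωₙs + ωₙ²: ωₙ = √8 ≈ 2.828 rad/s and ζ = 4/(2·√8) ≈ 0.7071.
ζωₙ = 4/2 = 2, so ω_d = ωₙ√(1−ζ²) = √(ωₙ² − (ζωₙ)²) = √(8 − 2²) = √4 = 2 rad/s.
t_p = π/ω_d = π/2 ≈ 1.571 s.

t_p ≈ 1.571 s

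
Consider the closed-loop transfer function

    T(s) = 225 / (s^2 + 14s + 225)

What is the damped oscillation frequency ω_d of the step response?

Comparing s^2 + 14s + 225 to s^2 + 2ζωₙs + ωₙ²: ωₙ = 15 rad/s and ζ = 14/(2·15) ≈ 0.4667.
ζωₙ = 14/2 = 7, so ω_d = ωₙ√(1−ζ²) = √(ωₙ² − (ζωₙ)²) = √(225 − 7²) = √176 ≈ 13.27 rad/s.

ω_d ≈ 13.27 rad/s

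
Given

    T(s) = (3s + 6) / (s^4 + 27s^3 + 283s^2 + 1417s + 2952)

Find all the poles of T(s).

s = -5 ± 4j, -8, -9

The poles are the roots of the denominator s^4 + 27s^3 + 283s^2 + 1417s + 2952 = 0.
Trying s = -8: the polynomial evaluates to 0, so (s + 8) is a factor.
Dividing out leaves s^3 + 19s^2 + 131s + 369 = 0.
This factors further as (s^2 + 10s + 41)(s + 9) = 0.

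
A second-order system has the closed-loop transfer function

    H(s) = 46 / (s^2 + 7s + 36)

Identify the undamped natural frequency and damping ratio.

ωₙ = 6 rad/s, ζ ≈ 0.5833

Compare the denominator to the standard form s^2 + 2ζωₙs + ωₙ².
ωₙ² = 36, so ωₙ = 6 rad/s.
2ζωₙ = 7, so ζ = 7/(2·6) ≈ 0.5833.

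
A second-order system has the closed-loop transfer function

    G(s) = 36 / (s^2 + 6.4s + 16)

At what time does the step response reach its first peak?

t_p ≈ 1.309 s

Comparing s^2 + 6.4s + 16 to s^2 + 2ζωₙs + ωₙ²: ωₙ = 4 rad/s and ζ = 6.4/(2·4) = 0.8.
ζωₙ = 6.4/2 = 3.2, so ω_d = ωₙ√(1−ζ²) = √(ωₙ² − (ζωₙ)²) = √(16 − 3.2²) = √5.76 = 2.400 rad/s.
t_p = π/ω_d = π/2.400 ≈ 1.309 s.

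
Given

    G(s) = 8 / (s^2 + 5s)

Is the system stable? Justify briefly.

The denominator s^2 + 5s factors as s(s + 5), giving poles at s = 0, -5.
Since the simple pole(s) at s = 0 lie on the jω-axis with none in the right half-plane, the system is marginally stable.

marginally stable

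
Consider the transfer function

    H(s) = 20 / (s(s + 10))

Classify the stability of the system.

The poles can be read from the denominator factors: s = 0, -10.
Since the simple pole(s) at s = 0 lie on the jω-axis with none in the right half-plane, the system is marginally stable.

marginally stable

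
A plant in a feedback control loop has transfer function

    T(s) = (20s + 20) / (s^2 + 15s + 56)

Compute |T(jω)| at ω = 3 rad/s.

Substitute s = j3: numerator = 20 + j60, denominator = 47 + j45.
|T(j3)| = |20 + j60| / |47 + j45| = 63.246 / 65.069 ≈ 0.9720.

|T(j3)| ≈ 0.9720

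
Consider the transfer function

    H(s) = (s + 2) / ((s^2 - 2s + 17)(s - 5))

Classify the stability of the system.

unstable

The poles can be read from the denominator factors: s = 1 ± 4j, 5.
Since the pole(s) at s = 1 ± 4j, 5 lie in the right half-plane, the system is unstable.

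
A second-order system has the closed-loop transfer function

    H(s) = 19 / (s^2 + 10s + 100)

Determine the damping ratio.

Compare the denominator to the standard form s^2 + 2ζωₙs + ωₙ².
ωₙ² = 100, so ωₙ = 10 rad/s.
2ζωₙ = 10, so ζ = 10/(2·10) = 0.5.

ζ = 0.5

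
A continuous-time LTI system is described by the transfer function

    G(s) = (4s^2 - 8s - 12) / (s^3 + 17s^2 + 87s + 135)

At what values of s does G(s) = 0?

Set the numerator to zero: 4s^2 - 8s - 12 = 0, i.e. 4·(s^2 - 2s - 3) = 0.
Factoring: (s + 1)(s - 3) = 0.

s = -1, 3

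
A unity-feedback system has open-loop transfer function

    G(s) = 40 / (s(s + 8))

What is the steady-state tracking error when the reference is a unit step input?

G(s) has one pole at the origin.
This is a Type 1 system; for a step input the steady-state error is zero.

e_ss = 0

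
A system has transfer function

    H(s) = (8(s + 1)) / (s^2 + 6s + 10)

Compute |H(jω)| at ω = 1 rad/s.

|H(j1)| ≈ 1.046

Substitute s = j1: numerator = 8 + j8, denominator = 9 + j6.
|H(j1)| = |8 + j8| / |9 + j6| = 11.314 / 10.817 ≈ 1.046.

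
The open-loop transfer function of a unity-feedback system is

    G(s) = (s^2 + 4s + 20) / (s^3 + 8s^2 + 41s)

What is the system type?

Type 1

Factor s from the denominator: s^3 + 8s^2 + 41s = s·(s^2 + 8s + 41).
There is 1 pole at the origin, so the system is Type 1.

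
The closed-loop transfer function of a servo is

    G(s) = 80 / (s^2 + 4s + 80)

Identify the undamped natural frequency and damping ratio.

Compare the denominator to the standard form s^2 + 2ζωₙs + ωₙ².
ωₙ² = 80, so ωₙ = √80 ≈ 8.944 rad/s.
2ζωₙ = 4, so ζ = 4/(2·√80) ≈ 0.2236.
With ζ = 0.2236 the response is underdamped.

ωₙ ≈ 8.944 rad/s, ζ ≈ 0.2236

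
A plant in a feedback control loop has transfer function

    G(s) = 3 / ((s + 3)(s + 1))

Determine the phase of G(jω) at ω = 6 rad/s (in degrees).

At s = j6: numerator = 3, denominator = -33 + j24.
∠G = ∠num − ∠den = 0° − (143.97°) = -144.0°.

∠G(j6) ≈ -144.0°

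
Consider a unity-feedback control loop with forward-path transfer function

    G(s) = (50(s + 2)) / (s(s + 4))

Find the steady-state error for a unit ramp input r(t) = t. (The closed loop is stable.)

G(s) has one pole at the origin.
This is a Type 1 system. Kv = lim_{s→0} s·G(s) = 100/4 = 25.
e_ss = 1/Kv = 1/(25) = 1/25 ≈ 0.04000.

e_ss = 0.04000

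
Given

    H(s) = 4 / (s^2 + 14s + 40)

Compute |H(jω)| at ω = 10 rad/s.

Substitute s = j10: numerator = 4, denominator = -60 + j140.
|H(j10)| = |4| / |-60 + j140| = 4 / 152.32 ≈ 0.02626.

|H(j10)| ≈ 0.02626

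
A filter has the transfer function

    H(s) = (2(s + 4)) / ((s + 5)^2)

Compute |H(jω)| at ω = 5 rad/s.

Substitute s = j5: numerator = 8 + j10, denominator = j50.
|H(j5)| = |8 + j10| / |j50| = 12.806 / 50 ≈ 0.2561.

|H(j5)| ≈ 0.2561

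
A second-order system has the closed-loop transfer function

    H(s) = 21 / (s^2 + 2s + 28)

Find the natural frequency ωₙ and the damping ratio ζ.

ωₙ ≈ 5.292 rad/s, ζ ≈ 0.1890

Compare the denominator to the standard form s^2 + 2ζωₙs + ωₙ².
ωₙ² = 28, so ωₙ = √28 ≈ 5.292 rad/s.
2ζωₙ = 2, so ζ = 2/(2·√28) ≈ 0.1890.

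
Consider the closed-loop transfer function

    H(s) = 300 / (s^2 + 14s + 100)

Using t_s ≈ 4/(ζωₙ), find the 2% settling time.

t_s ≈ 0.5714 s

Comparing s^2 + 14s + 100 to s^2 + 2ζωₙs + ωₙ²: ωₙ = 10 rad/s and ζ = 14/(2·10) = 0.7.
ζωₙ = 14/2 = 7, so t_s ≈ 4/(ζωₙ) = 4/7 ≈ 0.5714 s.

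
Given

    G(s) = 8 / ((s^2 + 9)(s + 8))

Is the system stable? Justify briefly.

marginally stable

The poles can be read from the denominator factors: s = ±3j, -8.
Since the simple pole(s) at s = 3j, -3j lie on the jω-axis with none in the right half-plane, the system is marginally stable.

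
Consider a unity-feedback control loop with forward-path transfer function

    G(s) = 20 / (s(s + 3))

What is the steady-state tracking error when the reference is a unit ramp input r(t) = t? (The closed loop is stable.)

e_ss = 0.1500

G(s) has one pole at the origin.
This is a Type 1 system. Kv = lim_{s→0} s·G(s) = 20/3.
e_ss = 1/Kv = 1/(20/3) = 3/20 ≈ 0.1500.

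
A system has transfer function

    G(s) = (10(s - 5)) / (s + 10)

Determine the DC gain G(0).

Set s = 0: G(0) = (-50) / (10) = -5.

G(0) = -5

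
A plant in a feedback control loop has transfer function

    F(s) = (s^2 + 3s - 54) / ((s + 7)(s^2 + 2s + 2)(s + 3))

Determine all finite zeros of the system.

s = 6, -9

Set the numerator to zero: s^2 + 3s - 54 = 0.
Factoring: (s - 6)(s + 9) = 0.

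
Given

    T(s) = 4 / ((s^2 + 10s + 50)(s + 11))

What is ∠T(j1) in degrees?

∠T(j1) ≈ -16.73°

At s = j1: numerator = 4, denominator = 529 + j159.
∠T = ∠num − ∠den = 0° − (16.729°) = -16.73°.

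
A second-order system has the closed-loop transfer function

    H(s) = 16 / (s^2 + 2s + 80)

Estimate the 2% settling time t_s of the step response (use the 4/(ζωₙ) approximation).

Comparing s^2 + 2s + 80 to s^2 + 2ζωₙs + ωₙ²: ωₙ = √80 ≈ 8.944 rad/s and ζ = 2/(2·√80) ≈ 0.1118.
ζωₙ = 2/2 = 1, so t_s ≈ 4/(ζωₙ) = 4/1 = 4 s.

t_s ≈ 4 s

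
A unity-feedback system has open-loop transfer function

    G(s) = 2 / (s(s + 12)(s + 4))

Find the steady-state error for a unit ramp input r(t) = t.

e_ss = 24

G(s) has one pole at the origin.
This is a Type 1 system. Kv = lim_{s→0} s·G(s) = 2/48 = 1/24.
e_ss = 1/Kv = 1/(1/24) = 24.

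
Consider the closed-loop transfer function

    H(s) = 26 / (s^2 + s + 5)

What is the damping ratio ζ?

ζ ≈ 0.2236

Compare the denominator to the standard form s^2 + 2ζωₙs + ωₙ².
ωₙ² = 5, so ωₙ = √5 ≈ 2.236 rad/s.
2ζωₙ = 1, so ζ = 1/(2·√5) ≈ 0.2236.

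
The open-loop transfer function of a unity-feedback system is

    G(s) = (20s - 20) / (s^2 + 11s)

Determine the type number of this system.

Type 1

Factor s from the denominator: s^2 + 11s = s·(s + 11).
There is 1 pole at the origin, so the system is Type 1.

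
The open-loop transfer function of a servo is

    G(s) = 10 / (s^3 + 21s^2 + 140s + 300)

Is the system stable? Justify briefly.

stable

The denominator s^3 + 21s^2 + 140s + 300 factors as (s + 5)(s + 6)(s + 10), giving poles at s = -5, -6, -10.
Since all poles lie strictly in the left half-plane, the system is stable.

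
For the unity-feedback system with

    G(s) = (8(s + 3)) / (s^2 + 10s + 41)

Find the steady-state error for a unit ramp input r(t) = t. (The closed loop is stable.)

G(s) has no poles at the origin.
This is a Type 0 system; Kv = lim_{s→0} s·G(s) = 0, so the steady-state error for a ramp input is infinite.

e_ss = ∞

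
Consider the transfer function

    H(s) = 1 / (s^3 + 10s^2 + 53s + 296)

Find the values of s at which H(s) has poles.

s = -1 + 6j, -1 - 6j, -8

The poles are the roots of the denominator s^3 + 10s^2 + 53s + 296 = 0.
Trying s = -8: the polynomial evaluates to 0, so (s + 8) is a factor.
Dividing out leaves s^2 + 2s + 37 = 0.
The quadratic formula then gives s = -1 ± 6j.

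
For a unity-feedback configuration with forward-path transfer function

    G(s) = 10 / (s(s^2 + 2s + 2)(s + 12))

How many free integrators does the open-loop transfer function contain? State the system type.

Type 1

The denominator has 1 factor of s at the origin (free integrator), so this is a Type 1 system.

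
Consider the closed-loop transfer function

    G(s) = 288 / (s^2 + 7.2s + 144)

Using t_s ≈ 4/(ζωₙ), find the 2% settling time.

t_s ≈ 1.111 s

Comparing s^2 + 7.2s + 144 to s^2 + 2ζωₙs + ωₙ²: ωₙ = 12 rad/s and ζ = 7.2/(2·12) = 0.3.
ζωₙ = 7.2/2 = 3.6, so t_s ≈ 4/(ζωₙ) = 4/3.6 ≈ 1.111 s.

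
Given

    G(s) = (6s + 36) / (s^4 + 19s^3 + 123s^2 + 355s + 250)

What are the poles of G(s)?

The poles are the roots of the denominator s^4 + 19s^3 + 123s^2 + 355s + 250 = 0.
Trying s = -1: the polynomial evaluates to 0, so (s + 1) is a factor.
Dividing out leaves s^3 + 18s^2 + 105s + 250 = 0.
This factors further as (s^2 + 8s + 25)(s + 10) = 0.

s = -1, -4 ± 3j, -10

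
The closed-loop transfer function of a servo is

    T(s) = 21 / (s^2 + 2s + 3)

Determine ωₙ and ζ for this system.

Compare the denominator to the standard form s^2 + 2ζωₙs + ωₙ².
ωₙ² = 3, so ωₙ = √3 ≈ 1.732 rad/s.
2ζωₙ = 2, so ζ = 2/(2·√3) ≈ 0.5774.

ωₙ ≈ 1.732 rad/s, ζ ≈ 0.5774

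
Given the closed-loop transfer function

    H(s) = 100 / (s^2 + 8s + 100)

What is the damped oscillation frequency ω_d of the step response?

ω_d ≈ 9.165 rad/s

Comparing s^2 + 8s + 100 to s^2 + 2ζωₙs + ωₙ²: ωₙ = 10 rad/s and ζ = 8/(2·10) = 0.4.
ζωₙ = 8/2 = 4, so ω_d = ωₙ√(1−ζ²) = √(ωₙ² − (ζωₙ)²) = √(100 − 4²) = √84 ≈ 9.165 rad/s.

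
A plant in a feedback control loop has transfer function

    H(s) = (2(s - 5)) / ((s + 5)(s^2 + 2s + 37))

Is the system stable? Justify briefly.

The poles can be read from the denominator factors: s = -5, -1 ± 6j.
Since all poles lie strictly in the left half-plane, the system is stable.

stable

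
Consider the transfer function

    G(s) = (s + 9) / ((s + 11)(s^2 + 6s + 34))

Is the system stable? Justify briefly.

stable

The poles can be read from the denominator factors: s = -11, -3 + 5j, -3 - 5j.
Since all poles lie strictly in the left half-plane, the system is stable.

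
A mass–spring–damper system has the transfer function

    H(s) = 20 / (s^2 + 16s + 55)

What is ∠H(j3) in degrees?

At s = j3: numerator = 20, denominator = 46 + j48.
∠H = ∠num − ∠den = 0° − (46.219°) = -46.22°.

∠H(j3) ≈ -46.22°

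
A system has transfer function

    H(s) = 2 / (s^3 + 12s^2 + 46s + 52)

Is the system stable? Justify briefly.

The denominator s^3 + 12s^2 + 46s + 52 factors as (s + 2)(s^2 + 10s + 26), giving poles at s = -2, -5 ± j.
Since all poles lie strictly in the left half-plane, the system is stable.

stable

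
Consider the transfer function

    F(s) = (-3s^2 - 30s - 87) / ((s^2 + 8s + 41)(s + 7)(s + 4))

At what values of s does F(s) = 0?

s = -5 + 2j, -5 - 2j

Set the numerator to zero: -3s^2 - 30s - 87 = 0, i.e. -3·(s^2 + 10s + 29) = 0.
Factoring: (s^2 + 10s + 29) = 0.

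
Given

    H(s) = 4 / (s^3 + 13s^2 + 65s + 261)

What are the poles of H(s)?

s = -2 + 5j, -2 - 5j, -9

The poles are the roots of the denominator s^3 + 13s^2 + 65s + 261 = 0.
Trying s = -9: the polynomial evaluates to 0, so (s + 9) is a factor.
Dividing out leaves s^2 + 4s + 29 = 0.
The quadratic formula then gives s = -2 ± 5j.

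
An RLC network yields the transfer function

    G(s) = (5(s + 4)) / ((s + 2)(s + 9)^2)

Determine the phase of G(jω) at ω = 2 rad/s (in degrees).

At s = j2: numerator = 20 + j10, denominator = 82 + j226.
∠G = ∠num − ∠den = 26.565° − (70.058°) = -43.49°.

∠G(j2) ≈ -43.49°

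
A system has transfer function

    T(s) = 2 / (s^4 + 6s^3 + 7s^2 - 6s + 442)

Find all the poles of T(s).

s = 2 ± 3j, -5 ± 3j

The poles are the roots of the denominator s^4 + 6s^3 + 7s^2 - 6s + 442 = 0.
No real roots exist; factor into two real quadratics: (s^2 - 4s + 13)(s^2 + 10s + 34) = 0.
Each quadratic gives a conjugate pair via the quadratic formula.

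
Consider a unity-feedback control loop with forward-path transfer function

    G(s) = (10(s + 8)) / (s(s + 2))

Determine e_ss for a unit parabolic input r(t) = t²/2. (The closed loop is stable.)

G(s) has one pole at the origin.
This is a Type 1 system; Ka = lim_{s→0} s^2·G(s) = 0, so the steady-state error for a parabola input is infinite.

e_ss = ∞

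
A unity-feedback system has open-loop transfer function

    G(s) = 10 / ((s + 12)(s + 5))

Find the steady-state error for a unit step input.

e_ss = 0.8571

G(s) has no poles at the origin.
This is a Type 0 system. Kp = lim_{s→0} G(s) = 10/60 = 1/6.
e_ss = 1/(1 + Kp) = 1/(1 + 1/6) = 6/7 ≈ 0.8571.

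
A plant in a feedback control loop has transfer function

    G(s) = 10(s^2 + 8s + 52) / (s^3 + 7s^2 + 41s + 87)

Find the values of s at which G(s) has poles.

s = -3, -2 ± 5j

The poles are the roots of the denominator s^3 + 7s^2 + 41s + 87 = 0.
Trying s = -3: the polynomial evaluates to 0, so (s + 3) is a factor.
Dividing out leaves s^2 + 4s + 29 = 0.
The quadratic formula then gives s = -2 ± 5j.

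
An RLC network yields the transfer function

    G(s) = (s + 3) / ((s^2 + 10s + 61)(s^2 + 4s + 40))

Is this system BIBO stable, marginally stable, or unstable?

The poles can be read from the denominator factors: s = -5 + 6j, -5 - 6j, -2 + 6j, -2 - 6j.
Since all poles lie strictly in the left half-plane, the system is stable.

stable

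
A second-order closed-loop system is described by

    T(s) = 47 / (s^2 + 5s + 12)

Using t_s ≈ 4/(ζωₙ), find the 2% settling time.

Comparing s^2 + 5s + 12 to s^2 + 2ζωₙs + ωₙ²: ωₙ = √12 ≈ 3.464 rad/s and ζ = 5/(2·√12) ≈ 0.7217.
ζωₙ = 5/2 = 2.5, so t_s ≈ 4/(ζωₙ) = 4/2.5 = 1.600 s.

t_s ≈ 1.600 s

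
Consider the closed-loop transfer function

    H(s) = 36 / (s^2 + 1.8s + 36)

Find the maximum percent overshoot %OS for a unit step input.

Comparing s^2 + 1.8s + 36 to s^2 + 2ζωₙs + ωₙ²: ωₙ = 6 rad/s and ζ = 1.8/(2·6) = 0.15.
%OS = 100·exp(−πζ/√(1−ζ²)) = 100·exp(−π·0.15/√(1−0.15²)) ≈ 62.1%.

%OS ≈ 62.1%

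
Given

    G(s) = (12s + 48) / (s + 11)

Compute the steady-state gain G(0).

Set s = 0: G(0) = (48) / (11) = 48/11.

G(0) = 48/11 ≈ 4.364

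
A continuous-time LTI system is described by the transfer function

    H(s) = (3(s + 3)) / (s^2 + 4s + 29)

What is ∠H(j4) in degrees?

∠H(j4) ≈ 2.224°

At s = j4: numerator = 9 + j12, denominator = 13 + j16.
∠H = ∠num − ∠den = 53.130° − (50.906°) = 2.224°.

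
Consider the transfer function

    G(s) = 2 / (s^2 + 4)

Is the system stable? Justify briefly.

marginally stable

The denominator s^2 + 4 factors as (s^2 + 4), giving poles at s = ±2j.
Since the simple pole(s) at s = ±2j lie on the jω-axis with none in the right half-plane, the system is marginally stable.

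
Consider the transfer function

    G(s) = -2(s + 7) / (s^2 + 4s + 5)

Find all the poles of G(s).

The poles are the roots of the denominator s^2 + 4s + 5 = 0.
Using the quadratic formula: s = (-4 ± √(-4))/2 = -2 ± 1j.

s = -2 + j, -2 - j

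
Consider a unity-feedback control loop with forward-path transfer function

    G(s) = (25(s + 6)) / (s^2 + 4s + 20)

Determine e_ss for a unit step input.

G(s) has no poles at the origin.
This is a Type 0 system. Kp = lim_{s→0} G(s) = 150/20 = 15/2.
e_ss = 1/(1 + Kp) = 1/(1 + 15/2) = 2/17 ≈ 0.1176.

e_ss = 0.1176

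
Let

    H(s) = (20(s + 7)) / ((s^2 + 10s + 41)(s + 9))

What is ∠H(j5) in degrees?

∠H(j5) ≈ -65.77°

At s = j5: numerator = 140 + j100, denominator = -106 + j530.
∠H = ∠num − ∠den = 35.538° − (101.31°) = -65.77°.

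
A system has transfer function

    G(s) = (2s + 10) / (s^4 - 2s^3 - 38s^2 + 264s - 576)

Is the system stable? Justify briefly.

The denominator s^4 - 2s^3 - 38s^2 + 264s - 576 factors as (s^2 - 6s + 18)(s - 4)(s + 8), giving poles at s = 3 ± 3j, 4, -8.
Since the pole(s) at s = 3 + 3j, 3 - 3j, 4 lie in the right half-plane, the system is unstable.

unstable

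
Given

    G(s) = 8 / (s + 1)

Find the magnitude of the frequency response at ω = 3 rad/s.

|G(j3)| ≈ 2.530

Substitute s = j3: numerator = 8, denominator = 1 + j3.
|G(j3)| = |8| / |1 + j3| = 8 / 3.1623 ≈ 2.530.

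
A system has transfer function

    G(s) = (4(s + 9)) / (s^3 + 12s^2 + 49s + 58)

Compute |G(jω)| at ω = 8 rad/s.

Substitute s = j8: numerator = 36 + j32, denominator = -710 - j120.
|G(j8)| = |36 + j32| / |-710 - j120| = 48.166 / 720.07 ≈ 0.06689.

|G(j8)| ≈ 0.06689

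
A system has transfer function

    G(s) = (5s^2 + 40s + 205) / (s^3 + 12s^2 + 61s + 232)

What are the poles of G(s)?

s = -2 ± 5j, -8

The poles are the roots of the denominator s^3 + 12s^2 + 61s + 232 = 0.
Trying s = -8: the polynomial evaluates to 0, so (s + 8) is a factor.
Dividing out leaves s^2 + 4s + 29 = 0.
The quadratic formula then gives s = -2 ± 5j.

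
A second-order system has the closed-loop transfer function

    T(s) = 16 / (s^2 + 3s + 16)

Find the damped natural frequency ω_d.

ω_d ≈ 3.708 rad/s

Comparing s^2 + 3s + 16 to s^2 + 2ζωₙs + ωₙ²: ωₙ = 4 rad/s and ζ = 3/(2·4) = 0.375.
ζωₙ = 3/2 = 1.5, so ω_d = ωₙ√(1−ζ²) = √(ωₙ² − (ζωₙ)²) = √(16 − 1.5²) = √13.75 ≈ 3.708 rad/s.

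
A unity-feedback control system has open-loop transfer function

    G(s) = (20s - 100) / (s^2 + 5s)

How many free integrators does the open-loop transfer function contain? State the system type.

Type 1

Factor s from the denominator: s^2 + 5s = s·(s + 5).
There is 1 pole at the origin, so the system is Type 1.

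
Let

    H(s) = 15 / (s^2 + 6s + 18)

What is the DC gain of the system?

At s = 0 each factor (s + a) contributes a and each (s^2 + bs + c) contributes c.
H(0) = 15·1 / ((18)) = 15/18 = 5/6.

H(0) = 5/6 ≈ 0.8333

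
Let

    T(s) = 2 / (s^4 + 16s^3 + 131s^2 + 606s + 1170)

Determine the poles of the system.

The poles are the roots of the denominator s^4 + 16s^3 + 131s^2 + 606s + 1170 = 0.
No real roots exist; factor into two real quadratics: (s^2 + 10s + 26)(s^2 + 6s + 45) = 0.
Each quadratic gives a conjugate pair via the quadratic formula.

s = -5 + j, -5 - j, -3 + 6j, -3 - 6j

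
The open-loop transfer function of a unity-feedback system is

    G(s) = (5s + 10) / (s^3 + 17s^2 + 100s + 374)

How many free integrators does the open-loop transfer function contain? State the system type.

Type 0

The denominator has no factor of s at the origin — no free integrator — so this is a Type 0 system.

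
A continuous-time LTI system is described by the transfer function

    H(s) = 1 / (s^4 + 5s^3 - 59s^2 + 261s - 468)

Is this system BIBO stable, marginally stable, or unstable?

unstable

The denominator s^4 + 5s^3 - 59s^2 + 261s - 468 factors as (s^2 - 4s + 13)(s + 12)(s - 3), giving poles at s = 2 ± 3j, -12, 3.
Since the pole(s) at s = 2 + 3j, 2 - 3j, 3 lie in the right half-plane, the system is unstable.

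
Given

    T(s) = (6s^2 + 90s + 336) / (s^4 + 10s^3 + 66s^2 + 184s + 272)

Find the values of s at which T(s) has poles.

s = -3 ± 5j, -2 ± 2j

The poles are the roots of the denominator s^4 + 10s^3 + 66s^2 + 184s + 272 = 0.
No real roots exist; factor into two real quadratics: (s^2 + 6s + 34)(s^2 + 4s + 8) = 0.
Each quadratic gives a conjugate pair via the quadratic formula.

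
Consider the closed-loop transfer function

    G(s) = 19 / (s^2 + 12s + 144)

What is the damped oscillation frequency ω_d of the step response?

ω_d ≈ 10.39 rad/s

Comparing s^2 + 12s + 144 to s^2 + 2ζωₙs + ωₙ²: ωₙ = 12 rad/s and ζ = 12/(2·12) = 0.5.
ζωₙ = 12/2 = 6, so ω_d = ωₙ√(1−ζ²) = √(ωₙ² − (ζωₙ)²) = √(144 − 6²) = √108 ≈ 10.39 rad/s.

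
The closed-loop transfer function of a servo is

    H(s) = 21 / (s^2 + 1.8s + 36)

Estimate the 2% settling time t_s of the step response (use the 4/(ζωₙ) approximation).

t_s ≈ 4.444 s

Comparing s^2 + 1.8s + 36 to s^2 + 2ζωₙs + ωₙ²: ωₙ = 6 rad/s and ζ = 1.8/(2·6) = 0.15.
ζωₙ = 1.8/2 = 0.9, so t_s ≈ 4/(ζωₙ) = 4/0.9 ≈ 4.444 s.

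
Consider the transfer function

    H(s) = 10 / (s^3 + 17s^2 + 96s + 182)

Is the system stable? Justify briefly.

stable

The denominator s^3 + 17s^2 + 96s + 182 factors as (s^2 + 10s + 26)(s + 7), giving poles at s = -5 ± j, -7.
Since all poles lie strictly in the left half-plane, the system is stable.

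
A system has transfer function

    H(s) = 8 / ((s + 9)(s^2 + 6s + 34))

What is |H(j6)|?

|H(j6)| ≈ 0.02051

Substitute s = j6: numerator = 8, denominator = -234 + j312.
|H(j6)| = |8| / |-234 + j312| = 8 / 390 ≈ 0.02051.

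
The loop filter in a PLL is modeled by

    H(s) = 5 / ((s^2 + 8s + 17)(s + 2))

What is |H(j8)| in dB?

|H(j8)|_dB ≈ -42.3 dB

Substitute s = j8: numerator = 5, denominator = -606 - j248.
|H(j8)| = |5| / |-606 - j248| = 5 / 654.78 ≈ 0.007636.
In decibels: 20·log₁₀(0.007636) ≈ -42.3 dB.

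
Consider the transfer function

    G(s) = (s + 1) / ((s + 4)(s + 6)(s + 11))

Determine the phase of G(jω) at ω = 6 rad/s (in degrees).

∠G(j6) ≈ -49.38°

At s = j6: numerator = 1 + j6, denominator = -492 + j588.
∠G = ∠num − ∠den = 80.538° − (129.92°) = -49.38°.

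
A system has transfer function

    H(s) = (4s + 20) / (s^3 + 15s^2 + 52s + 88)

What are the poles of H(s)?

s = -2 + 2j, -2 - 2j, -11

The poles are the roots of the denominator s^3 + 15s^2 + 52s + 88 = 0.
Trying s = -11: the polynomial evaluates to 0, so (s + 11) is a factor.
Dividing out leaves s^2 + 4s + 8 = 0.
The quadratic formula then gives s = -2 ± 2j.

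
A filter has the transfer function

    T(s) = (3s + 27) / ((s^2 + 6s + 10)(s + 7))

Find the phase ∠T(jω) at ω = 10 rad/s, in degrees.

At s = j10: numerator = 27 + j30, denominator = -1230 - j480.
∠T = ∠num − ∠den = 48.013° − (-158.68°) = 206.7°, which wraps to -153.3°.

∠T(j10) ≈ -153.3°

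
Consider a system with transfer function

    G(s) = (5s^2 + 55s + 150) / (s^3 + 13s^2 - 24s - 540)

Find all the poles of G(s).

The poles are the roots of the denominator s^3 + 13s^2 - 24s - 540 = 0.
Trying s = -9: the polynomial evaluates to 0, so (s + 9) is a factor.
Dividing out leaves s^2 + 4s - 60 = 0.
Factoring the quadratic: (s - 6)(s + 10) = 0.

s = -9, 6, -10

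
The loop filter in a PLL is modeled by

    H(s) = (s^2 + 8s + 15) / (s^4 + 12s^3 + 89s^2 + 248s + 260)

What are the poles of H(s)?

The poles are the roots of the denominator s^4 + 12s^3 + 89s^2 + 248s + 260 = 0.
No real roots exist; factor into two real quadratics: (s^2 + 8s + 52)(s^2 + 4s + 5) = 0.
Each quadratic gives a conjugate pair via the quadratic formula.

s = -4 + 6j, -4 - 6j, -2 + j, -2 - j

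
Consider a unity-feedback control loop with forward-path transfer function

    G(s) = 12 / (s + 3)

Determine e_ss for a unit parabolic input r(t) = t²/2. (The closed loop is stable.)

e_ss = ∞

G(s) has no poles at the origin.
This is a Type 0 system; Ka = lim_{s→0} s^2·G(s) = 0, so the steady-state error for a parabola input is infinite.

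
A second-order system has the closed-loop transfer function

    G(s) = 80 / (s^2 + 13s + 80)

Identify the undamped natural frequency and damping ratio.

ωₙ ≈ 8.944 rad/s, ζ ≈ 0.7267

Compare the denominator to the standard form s^2 + 2ζωₙs + ωₙ².
ωₙ² = 80, so ωₙ = √80 ≈ 8.944 rad/s.
2ζωₙ = 13, so ζ = 13/(2·√80) ≈ 0.7267.
With ζ = 0.7267 the response is underdamped.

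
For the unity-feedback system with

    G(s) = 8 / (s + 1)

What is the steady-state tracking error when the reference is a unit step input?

G(s) has no poles at the origin.
This is a Type 0 system. Kp = lim_{s→0} G(s) = 8/1.
e_ss = 1/(1 + Kp) = 1/(1 + 8) = 1/9 ≈ 0.1111.

e_ss = 0.1111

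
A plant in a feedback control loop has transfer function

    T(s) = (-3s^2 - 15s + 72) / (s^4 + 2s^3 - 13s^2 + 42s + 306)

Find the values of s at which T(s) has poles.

s = 3 + 3j, 3 - 3j, -4 + j, -4 - j

The poles are the roots of the denominator s^4 + 2s^3 - 13s^2 + 42s + 306 = 0.
No real roots exist; factor into two real quadratics: (s^2 - 6s + 18)(s^2 + 8s + 17) = 0.
Each quadratic gives a conjugate pair via the quadratic formula.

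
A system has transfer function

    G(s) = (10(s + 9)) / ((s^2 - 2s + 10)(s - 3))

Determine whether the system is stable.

unstable

The poles can be read from the denominator factors: s = 1 ± 3j, 3.
Since the pole(s) at s = 1 + 3j, 1 - 3j, 3 lie in the right half-plane, the system is unstable.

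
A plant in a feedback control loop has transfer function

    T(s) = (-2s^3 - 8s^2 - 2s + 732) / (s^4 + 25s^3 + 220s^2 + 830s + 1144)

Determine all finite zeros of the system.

Set the numerator to zero: -2s^3 - 8s^2 - 2s + 732 = 0, i.e. -2·(s^3 + 4s^2 + s - 366) = 0.
Factoring: (s^2 + 10s + 61)(s - 6) = 0.

s = -5 + 6j, -5 - 6j, 6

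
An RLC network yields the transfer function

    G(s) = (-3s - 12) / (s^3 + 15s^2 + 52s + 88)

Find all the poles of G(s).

The poles are the roots of the denominator s^3 + 15s^2 + 52s + 88 = 0.
Trying s = -11: the polynomial evaluates to 0, so (s + 11) is a factor.
Dividing out leaves s^2 + 4s + 8 = 0.
The quadratic formula then gives s = -2 ± 2j.

s = -2 ± 2j, -11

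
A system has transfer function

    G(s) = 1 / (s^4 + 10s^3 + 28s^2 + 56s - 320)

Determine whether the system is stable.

unstable

The denominator s^4 + 10s^3 + 28s^2 + 56s - 320 factors as (s + 8)(s^2 + 4s + 20)(s - 2), giving poles at s = -8, -2 + 4j, -2 - 4j, 2.
Since the pole(s) at s = 2 lie in the right half-plane, the system is unstable.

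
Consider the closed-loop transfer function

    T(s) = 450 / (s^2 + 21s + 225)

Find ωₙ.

ωₙ = 15 rad/s

Compare the denominator to the standard form s^2 + 2ζωₙs + ωₙ².
ωₙ² = 225, so ωₙ = 15 rad/s.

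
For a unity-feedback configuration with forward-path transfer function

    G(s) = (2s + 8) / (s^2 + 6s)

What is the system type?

Factor s from the denominator: s^2 + 6s = s·(s + 6).
There is 1 pole at the origin, so the system is Type 1.

Type 1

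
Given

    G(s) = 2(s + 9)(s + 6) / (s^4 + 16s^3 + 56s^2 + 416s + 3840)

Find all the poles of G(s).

The poles are the roots of the denominator s^4 + 16s^3 + 56s^2 + 416s + 3840 = 0.
Trying s = -8: the polynomial evaluates to 0, so (s + 8) is a factor.
Dividing out leaves s^3 + 8s^2 - 8s + 480 = 0.
This factors further as (s^2 - 4s + 40)(s + 12) = 0.

s = 2 + 6j, 2 - 6j, -8, -12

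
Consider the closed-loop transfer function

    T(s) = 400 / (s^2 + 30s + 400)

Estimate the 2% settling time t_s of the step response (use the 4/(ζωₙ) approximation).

Comparing s^2 + 30s + 400 to s^2 + 2ζωₙs + ωₙ²: ωₙ = 20 rad/s and ζ = 30/(2·20) = 0.75.
ζωₙ = 30/2 = 15, so t_s ≈ 4/(ζωₙ) = 4/15 ≈ 0.2667 s.

t_s ≈ 0.2667 s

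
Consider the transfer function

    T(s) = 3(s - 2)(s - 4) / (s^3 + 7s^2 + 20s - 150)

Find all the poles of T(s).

The poles are the roots of the denominator s^3 + 7s^2 + 20s - 150 = 0.
Trying s = 3: the polynomial evaluates to 0, so (s - 3) is a factor.
Dividing out leaves s^2 + 10s + 50 = 0.
The quadratic formula then gives s = -5 ± 5j.

s = -5 + 5j, -5 - 5j, 3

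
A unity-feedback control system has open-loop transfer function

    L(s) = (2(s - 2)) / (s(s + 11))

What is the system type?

The denominator has 1 factor of s at the origin (free integrator), so this is a Type 1 system.

Type 1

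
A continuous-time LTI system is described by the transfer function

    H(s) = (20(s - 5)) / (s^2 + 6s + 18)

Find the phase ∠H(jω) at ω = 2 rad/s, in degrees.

∠H(j2) ≈ 117.6°

At s = j2: numerator = -100 + j40, denominator = 14 + j12.
∠H = ∠num − ∠den = 158.20° − (40.601°) = 117.6°.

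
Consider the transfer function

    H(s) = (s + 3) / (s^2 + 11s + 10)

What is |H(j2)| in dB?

Substitute s = j2: numerator = 3 + j2, denominator = 6 + j22.
|H(j2)| = |3 + j2| / |6 + j22| = 3.6056 / 22.804 ≈ 0.1581.
In decibels: 20·log₁₀(0.1581) ≈ -16.0 dB.

|H(j2)|_dB ≈ -16.0 dB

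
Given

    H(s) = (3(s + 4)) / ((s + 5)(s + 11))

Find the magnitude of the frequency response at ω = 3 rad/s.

Substitute s = j3: numerator = 12 + j9, denominator = 46 + j48.
|H(j3)| = |12 + j9| / |46 + j48| = 15 / 66.483 ≈ 0.2256.

|H(j3)| ≈ 0.2256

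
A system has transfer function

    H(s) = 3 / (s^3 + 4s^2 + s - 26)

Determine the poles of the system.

s = 2, -3 + 2j, -3 - 2j

The poles are the roots of the denominator s^3 + 4s^2 + s - 26 = 0.
Trying s = 2: the polynomial evaluates to 0, so (s - 2) is a factor.
Dividing out leaves s^2 + 6s + 13 = 0.
The quadratic formula then gives s = -3 ± 2j.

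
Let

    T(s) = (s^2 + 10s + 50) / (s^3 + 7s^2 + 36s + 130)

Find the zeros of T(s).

Set the numerator to zero: s^2 + 10s + 50 = 0.
Factoring: (s^2 + 10s + 50) = 0.

s = -5 ± 5j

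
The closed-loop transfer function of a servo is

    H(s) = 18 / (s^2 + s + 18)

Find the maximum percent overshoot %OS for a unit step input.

%OS ≈ 68.9%

Comparing s^2 + s + 18 to s^2 + 2ζωₙs + ωₙ²: ωₙ = √18 ≈ 4.243 rad/s and ζ = 1/(2·√18) ≈ 0.1179.
%OS = 100·exp(−πζ/√(1−ζ²)) = 100·exp(−π·0.1179/√(1−0.1179²)) ≈ 68.9%.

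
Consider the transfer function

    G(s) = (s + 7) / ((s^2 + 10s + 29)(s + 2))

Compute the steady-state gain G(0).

At s = 0 each factor (s + a) contributes a and each (s^2 + bs + c) contributes c.
G(0) = 1·(7) / ((29) · (2)) = 7/58 = 7/58.

G(0) = 7/58 ≈ 0.1207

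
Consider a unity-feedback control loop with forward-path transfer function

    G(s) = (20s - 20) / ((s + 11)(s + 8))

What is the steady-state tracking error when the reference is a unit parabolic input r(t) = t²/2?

G(s) has no poles at the origin.
This is a Type 0 system; Ka = lim_{s→0} s^2·G(s) = 0, so the steady-state error for a parabola input is infinite.

e_ss = ∞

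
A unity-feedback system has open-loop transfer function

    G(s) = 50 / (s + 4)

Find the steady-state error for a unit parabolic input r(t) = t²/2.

G(s) has no poles at the origin.
This is a Type 0 system; Ka = lim_{s→0} s^2·G(s) = 0, so the steady-state error for a parabola input is infinite.

e_ss = ∞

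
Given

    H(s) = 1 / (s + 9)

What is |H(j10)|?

|H(j10)| ≈ 0.07433

Substitute s = j10: numerator = 1, denominator = 9 + j10.
|H(j10)| = |1| / |9 + j10| = 1 / 13.454 ≈ 0.07433.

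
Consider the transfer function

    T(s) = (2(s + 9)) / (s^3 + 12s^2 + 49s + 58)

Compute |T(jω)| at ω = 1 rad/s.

Substitute s = j1: numerator = 18 + j2, denominator = 46 + j48.
|T(j1)| = |18 + j2| / |46 + j48| = 18.111 / 66.483 ≈ 0.2724.

|T(j1)| ≈ 0.2724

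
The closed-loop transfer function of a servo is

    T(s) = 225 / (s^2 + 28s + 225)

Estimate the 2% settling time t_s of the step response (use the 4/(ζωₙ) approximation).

Comparing s^2 + 28s + 225 to s^2 + 2ζωₙs + ωₙ²: ωₙ = 15 rad/s and ζ = 28/(2·15) ≈ 0.9333.
ζωₙ = 28/2 = 14, so t_s ≈ 4/(ζωₙ) = 4/14 ≈ 0.2857 s.

t_s ≈ 0.2857 s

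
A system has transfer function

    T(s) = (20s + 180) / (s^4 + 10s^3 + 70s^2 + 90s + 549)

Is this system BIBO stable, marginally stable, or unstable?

marginally stable

The denominator s^4 + 10s^3 + 70s^2 + 90s + 549 factors as (s^2 + 9)(s^2 + 10s + 61), giving poles at s = 3j, -3j, -5 + 6j, -5 - 6j.
Since the simple pole(s) at s = ±3j lie on the jω-axis with none in the right half-plane, the system is marginally stable.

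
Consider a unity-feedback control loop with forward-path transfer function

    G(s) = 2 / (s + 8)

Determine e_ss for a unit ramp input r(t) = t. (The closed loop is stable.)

G(s) has no poles at the origin.
This is a Type 0 system; Kv = lim_{s→0} s·G(s) = 0, so the steady-state error for a ramp input is infinite.

e_ss = ∞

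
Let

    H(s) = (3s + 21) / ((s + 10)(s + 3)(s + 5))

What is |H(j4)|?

|H(j4)| ≈ 0.07014

Substitute s = j4: numerator = 21 + j12, denominator = -138 + j316.
|H(j4)| = |21 + j12| / |-138 + j316| = 24.187 / 344.82 ≈ 0.07014.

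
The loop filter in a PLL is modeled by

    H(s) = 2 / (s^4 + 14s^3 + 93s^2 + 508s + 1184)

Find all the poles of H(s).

The poles are the roots of the denominator s^4 + 14s^3 + 93s^2 + 508s + 1184 = 0.
Trying s = -4: the polynomial evaluates to 0, so (s + 4) is a factor.
Dividing out leaves s^3 + 10s^2 + 53s + 296 = 0.
This factors further as (s^2 + 2s + 37)(s + 8) = 0.

s = -1 + 6j, -1 - 6j, -4, -8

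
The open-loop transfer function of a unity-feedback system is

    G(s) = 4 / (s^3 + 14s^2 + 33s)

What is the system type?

Type 1

Factor s from the denominator: s^3 + 14s^2 + 33s = s·(s^2 + 14s + 33).
There is 1 pole at the origin, so the system is Type 1.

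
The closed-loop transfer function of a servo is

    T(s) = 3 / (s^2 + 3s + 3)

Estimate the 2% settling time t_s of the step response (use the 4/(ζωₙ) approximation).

Comparing s^2 + 3s + 3 to s^2 + 2ζωₙs + ωₙ²: ωₙ = √3 ≈ 1.732 rad/s and ζ = 3/(2·√3) ≈ 0.8660.
ζωₙ = 3/2 = 1.5, so t_s ≈ 4/(ζωₙ) = 4/1.5 ≈ 2.667 s.

t_s ≈ 2.667 s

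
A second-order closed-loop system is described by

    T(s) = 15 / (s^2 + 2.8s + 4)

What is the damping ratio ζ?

ζ = 0.7

Compare the denominator to the standard form s^2 + 2ζωₙs + ωₙ².
ωₙ² = 4, so ωₙ = 2 rad/s.
2ζωₙ = 2.8, so ζ = 2.8/(2·2) = 0.7.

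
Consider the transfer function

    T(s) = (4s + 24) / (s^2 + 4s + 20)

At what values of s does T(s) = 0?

s = -6

Set the numerator to zero: 4s + 24 = 0, i.e. 4·(s + 6) = 0.
So s = -6.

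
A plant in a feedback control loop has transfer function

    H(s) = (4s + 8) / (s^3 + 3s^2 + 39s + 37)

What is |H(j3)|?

Substitute s = j3: numerator = 8 + j12, denominator = 10 + j90.
|H(j3)| = |8 + j12| / |10 + j90| = 14.422 / 90.554 ≈ 0.1593.

|H(j3)| ≈ 0.1593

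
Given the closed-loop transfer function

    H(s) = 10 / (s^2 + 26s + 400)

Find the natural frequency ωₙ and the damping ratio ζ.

ωₙ = 20 rad/s, ζ = 0.65

Compare the denominator to the standard form s^2 + 2ζωₙs + ωₙ².
ωₙ² = 400, so ωₙ = 20 rad/s.
2ζωₙ = 26, so ζ = 26/(2·20) = 0.65.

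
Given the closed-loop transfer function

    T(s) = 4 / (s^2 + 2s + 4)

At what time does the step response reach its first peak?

t_p ≈ 1.814 s

Comparing s^2 + 2s + 4 to s^2 + 2ζωₙs + ωₙ²: ωₙ = 2 rad/s and ζ = 2/(2·2) = 0.5.
ζωₙ = 2/2 = 1, so ω_d = ωₙ√(1−ζ²) = √(ωₙ² − (ζωₙ)²) = √(4 − 1²) = √3 ≈ 1.732 rad/s.
t_p = π/ω_d = π/1.732 ≈ 1.814 s.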